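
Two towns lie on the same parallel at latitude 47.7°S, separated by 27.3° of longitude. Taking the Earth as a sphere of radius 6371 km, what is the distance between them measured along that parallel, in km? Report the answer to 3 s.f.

Arc length along a parallel = R cos φ · Δλ (with Δλ in radians).
= 6371 × cos 47.7° × (27.3° × π/180) = 6371 × 0.6730 × 0.4765 ≈ 2040 km.

2040 km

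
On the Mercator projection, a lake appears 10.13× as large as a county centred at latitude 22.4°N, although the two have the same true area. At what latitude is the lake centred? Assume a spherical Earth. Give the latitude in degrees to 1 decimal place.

73.1°

Mercator areal scale is sec²φ, so apparent-area ratio = sec²φ₁ / sec²φ₂ = cos²φ₂ / cos²φ₁.
cos²φ₂ / cos²φ₁ = 10.13  ⇒  cos φ₁ = cos 22.4° / √10.13 = 0.9245/3.183 = 0.2905.
φ₁ = arccos(0.2905) ≈ 73.1°.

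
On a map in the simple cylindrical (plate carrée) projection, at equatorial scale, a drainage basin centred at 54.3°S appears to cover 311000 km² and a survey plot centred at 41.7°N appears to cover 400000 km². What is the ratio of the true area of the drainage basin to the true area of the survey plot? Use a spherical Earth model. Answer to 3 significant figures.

0.608

Plate carrée has h = 1 and k = sec φ, giving areal scale sec φ; true area = (apparent area) · cos φ.
True area of drainage basin: 311000 × cos(54.3°) = 311000 × 0.5835 = 181500 km².
True area of survey plot: 400000 × cos(41.7°) = 400000 × 0.7466 = 298700 km².
Ratio = 181500 / 298700 ≈ 0.608.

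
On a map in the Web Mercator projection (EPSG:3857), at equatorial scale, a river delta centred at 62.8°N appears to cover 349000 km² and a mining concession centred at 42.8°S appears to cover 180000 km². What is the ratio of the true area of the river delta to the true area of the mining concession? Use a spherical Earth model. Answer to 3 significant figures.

Mercator's areal exaggeration is sec²φ; hence true area = (apparent area) · cos²φ.
True area of river delta: 349000 × cos²(62.8°) = 349000 × 0.2089 = 72920 km².
True area of mining concession: 180000 × cos²(42.8°) = 180000 × 0.5384 = 96900 km².
Ratio = 72920 / 96900 ≈ 0.752.

0.752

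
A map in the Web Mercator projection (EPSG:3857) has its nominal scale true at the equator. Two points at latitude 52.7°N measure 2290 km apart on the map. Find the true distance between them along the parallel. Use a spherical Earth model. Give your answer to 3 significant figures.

1390 km

For Mercator, h = k = sec φ (a conformal cylindrical projection has a single point scale, 1/cos φ).
Along the parallel at 52.7°, map distances are exaggerated by k = sec 52.7° = 1.650.
True distance = 2290 / 1.650 = 2290 × cos 52.7° ≈ 1390 km.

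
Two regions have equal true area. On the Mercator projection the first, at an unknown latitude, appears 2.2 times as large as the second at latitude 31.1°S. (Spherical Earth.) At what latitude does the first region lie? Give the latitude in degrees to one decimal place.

On Mercator, (apparent₁)/(apparent₂) = sec²φ₁ / sec²φ₂ when true areas are equal.
cos²φ₂ / cos²φ₁ = 2.2  ⇒  cos φ₁ = cos 31.1° / √2.2 = 0.8563/1.483 = 0.5773.
φ₁ = arccos(0.5773) ≈ 54.7°.

54.7°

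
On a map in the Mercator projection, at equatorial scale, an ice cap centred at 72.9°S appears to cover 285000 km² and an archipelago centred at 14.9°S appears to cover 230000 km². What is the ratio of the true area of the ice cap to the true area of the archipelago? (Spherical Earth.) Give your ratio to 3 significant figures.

On Mercator the areal scale is sec²φ, so true area = apparent × cos²φ.
True area of ice cap: 285000 × cos²(72.9°) = 285000 × 0.08646 = 24640 km².
True area of archipelago: 230000 × cos²(14.9°) = 230000 × 0.9339 = 214800 km².
Ratio = 24640 / 214800 ≈ 0.115.

0.115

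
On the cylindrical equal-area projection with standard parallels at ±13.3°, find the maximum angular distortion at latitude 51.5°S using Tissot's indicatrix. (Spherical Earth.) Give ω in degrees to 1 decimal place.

49.6°

Cylindrical equal-area (φ₀ = 13.3°): h = cos φ / cos 13.3° along meridians, k = cos 13.3° / cos φ along parallels; h·k = 1.
At 51.5°: h = 0.6397, k = 1.563; principal scales a = 1.563, b = 0.6397.
sin(ω/2) = (a − b)/(a + b) = 0.9236/2.203 = 0.4193, so ω = 2 arcsin(0.4193) ≈ 49.6°.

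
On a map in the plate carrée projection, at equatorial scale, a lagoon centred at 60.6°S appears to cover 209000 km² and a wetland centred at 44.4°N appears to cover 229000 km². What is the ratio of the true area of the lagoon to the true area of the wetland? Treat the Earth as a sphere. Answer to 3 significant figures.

Plate carrée has h = 1 and k = sec φ, giving areal scale sec φ; true area = (apparent area) · cos φ.
True area of lagoon: 209000 × cos(60.6°) = 209000 × 0.4909 = 102600 km².
True area of wetland: 229000 × cos(44.4°) = 229000 × 0.7145 = 163600 km².
Ratio = 102600 / 163600 ≈ 0.627.

0.627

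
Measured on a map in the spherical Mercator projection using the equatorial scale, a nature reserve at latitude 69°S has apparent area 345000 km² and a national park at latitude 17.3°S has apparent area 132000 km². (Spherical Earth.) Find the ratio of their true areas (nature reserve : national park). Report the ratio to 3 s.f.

Since Mercator area scale is 1/cos²φ, the true area equals the apparent area multiplied by cos²φ.
True area of nature reserve: 345000 × cos²(69°) = 345000 × 0.1284 = 44310 km².
True area of national park: 132000 × cos²(17.3°) = 132000 × 0.9116 = 120300 km².
Ratio = 44310 / 120300 ≈ 0.368.

0.368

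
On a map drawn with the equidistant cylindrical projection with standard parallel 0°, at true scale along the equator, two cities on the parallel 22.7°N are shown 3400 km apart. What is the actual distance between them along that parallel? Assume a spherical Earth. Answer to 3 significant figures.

Plate carrée maps x = Rλ, y = Rφ. The meridian scale is h = 1 and the parallel scale is k = 1/cos φ = sec φ.
Along the parallel at 22.7°, map distances are exaggerated by k = sec 22.7° = 1.084.
True distance = 3400 / 1.084 = 3400 × cos 22.7° ≈ 3140 km.

3140 km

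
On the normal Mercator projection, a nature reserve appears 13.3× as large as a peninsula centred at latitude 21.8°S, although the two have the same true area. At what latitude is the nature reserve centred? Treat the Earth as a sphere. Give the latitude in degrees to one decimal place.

75.3°

Mercator areal scale is sec²φ, so apparent-area ratio = sec²φ₁ / sec²φ₂ = cos²φ₂ / cos²φ₁.
cos²φ₂ / cos²φ₁ = 13.3  ⇒  cos φ₁ = cos 21.8° / √13.3 = 0.9285/3.647 = 0.2546.
φ₁ = arccos(0.2546) ≈ 75.3°.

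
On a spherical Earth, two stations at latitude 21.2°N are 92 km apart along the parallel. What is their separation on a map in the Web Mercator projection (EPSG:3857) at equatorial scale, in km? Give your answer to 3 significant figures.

98.7 km

For Mercator, h = k = sec φ (a conformal cylindrical projection has a single point scale, 1/cos φ).
Along the parallel, k = sec 21.2° = 1/0.9323 = 1.073.
Map distance = 92 × 1.073 ≈ 98.7 km.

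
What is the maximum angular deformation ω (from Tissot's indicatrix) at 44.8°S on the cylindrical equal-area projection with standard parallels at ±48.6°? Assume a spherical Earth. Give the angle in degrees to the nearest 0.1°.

For cylindrical equal-area with standard parallel φ₀, h = cos φ / cos φ₀ and k = cos φ₀ / cos φ, so h·k = 1.
At 44.8°: h = 1.073, k = 0.9320; principal scales a = 1.073, b = 0.9320.
sin(ω/2) = (a − b)/(a + b) = 0.1410/2.005 = 0.07032, so ω = 2 arcsin(0.07032) ≈ 8.1°.

8.1°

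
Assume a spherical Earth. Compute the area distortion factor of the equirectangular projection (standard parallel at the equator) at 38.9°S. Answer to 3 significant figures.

1.28

In the plate carrée (x = Rλ, y = Rφ), meridians are true-scale (h = 1) and parallels are stretched by k = sec φ.
Areal scale = h·k = 1 × sec φ; at 38.9°, h = 1.000, k = 1.285, so h·k = 1.285.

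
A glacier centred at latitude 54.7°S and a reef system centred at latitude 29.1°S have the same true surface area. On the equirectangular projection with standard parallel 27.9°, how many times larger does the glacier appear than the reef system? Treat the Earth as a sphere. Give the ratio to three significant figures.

1.51

The equidistant cylindrical projection with φ₀ = 27.9° has h = 1 (meridians true) and k = cos φ₀ / cos φ along parallels.
Areal scale at 54.7°: h·k = 1.000 × 1.529 = 1.529.
Areal scale at 29.1°: h·k = 1.000 × 1.011 = 1.011.
Ratio = 1.529/1.011 ≈ 1.51.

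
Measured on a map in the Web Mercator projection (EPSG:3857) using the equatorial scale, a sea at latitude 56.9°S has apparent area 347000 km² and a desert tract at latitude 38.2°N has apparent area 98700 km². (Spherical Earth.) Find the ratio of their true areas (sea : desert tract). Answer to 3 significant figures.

1.70

On Mercator the areal scale is sec²φ, so true area = apparent × cos²φ.
True area of sea: 347000 × cos²(56.9°) = 347000 × 0.2982 = 103500 km².
True area of desert tract: 98700 × cos²(38.2°) = 98700 × 0.6176 = 60950 km².
Ratio = 103500 / 60950 ≈ 1.70.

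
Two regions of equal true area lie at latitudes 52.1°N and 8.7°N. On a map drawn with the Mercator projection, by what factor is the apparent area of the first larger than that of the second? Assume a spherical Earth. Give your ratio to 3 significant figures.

2.59

Mercator is conformal with k = sec φ, so areal scale = k² = sec²φ.
At 52.1°: sec²(52.1°) = 1/0.6143² = 2.650.
At 8.7°: sec²(8.7°) = 1/0.9885² = 1.023.
Ratio = 2.650/1.023 = cos²(8.7°)/cos²(52.1°) ≈ 2.59.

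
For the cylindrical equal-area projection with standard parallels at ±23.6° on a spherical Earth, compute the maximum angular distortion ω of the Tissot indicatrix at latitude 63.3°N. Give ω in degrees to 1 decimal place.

A cylindrical equal-area projection with standard parallel φ₀ has meridian scale h = cos φ / cos φ₀ and parallel scale k = cos φ₀ / cos φ (so areas are preserved, h·k = 1).
At 63.3°: h = 0.4903, k = 2.039; principal scales a = 2.039, b = 0.4903.
sin(ω/2) = (a − b)/(a + b) = 1.549/2.530 = 0.6124, so ω = 2 arcsin(0.6124) ≈ 75.5°.

75.5°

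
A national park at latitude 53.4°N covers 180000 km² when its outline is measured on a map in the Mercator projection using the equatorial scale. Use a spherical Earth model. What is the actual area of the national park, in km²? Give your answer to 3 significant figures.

For Mercator, h = k = sec φ (a conformal cylindrical projection has a single point scale, 1/cos φ).
Areal scale = k² = sec²φ = 1/cos²(53.4°) = 1/0.5962² = 2.813.
True area = apparent / (areal scale) = 180000 / 2.813 ≈ 64000 km².

64000 km²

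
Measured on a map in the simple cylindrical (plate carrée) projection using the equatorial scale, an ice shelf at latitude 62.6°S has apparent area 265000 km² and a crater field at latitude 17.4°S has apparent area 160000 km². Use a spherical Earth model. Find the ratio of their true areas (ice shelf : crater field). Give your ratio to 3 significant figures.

Plate carrée has h = 1 and k = sec φ, giving areal scale sec φ; true area = (apparent area) · cos φ.
True area of ice shelf: 265000 × cos(62.6°) = 265000 × 0.4602 = 122000 km².
True area of crater field: 160000 × cos(17.4°) = 160000 × 0.9542 = 152700 km².
Ratio = 122000 / 152700 ≈ 0.799.

0.799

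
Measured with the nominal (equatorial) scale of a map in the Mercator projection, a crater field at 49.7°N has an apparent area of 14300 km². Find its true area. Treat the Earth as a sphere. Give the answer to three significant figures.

5980 km²

The Mercator projection is conformal; its linear scale factor is the same in every direction and equals sec φ = 1/cos φ.
Areal scale = k² = sec²φ = 1/cos²(49.7°) = 1/0.6468² = 2.390.
True area = apparent / (areal scale) = 14300 / 2.390 ≈ 5980 km².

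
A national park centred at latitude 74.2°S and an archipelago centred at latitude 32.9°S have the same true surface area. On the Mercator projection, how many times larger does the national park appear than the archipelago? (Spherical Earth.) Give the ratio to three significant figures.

9.51

Mercator areal scale is sec²φ.
At 74.2°: sec²(74.2°) = 1/0.2723² = 13.49.
At 32.9°: sec²(32.9°) = 1/0.8396² = 1.419.
Ratio = 13.49/1.419 = cos²(32.9°)/cos²(74.2°) ≈ 9.51.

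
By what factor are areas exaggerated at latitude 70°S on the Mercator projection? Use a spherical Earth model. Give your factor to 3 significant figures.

8.55

Mercator is conformal, so the point scale is isotropic: h = k = sec φ = 1/cos φ.
Areal scale = k² = sec²φ = 1/cos²(70°) = 1/0.3420² = 8.549.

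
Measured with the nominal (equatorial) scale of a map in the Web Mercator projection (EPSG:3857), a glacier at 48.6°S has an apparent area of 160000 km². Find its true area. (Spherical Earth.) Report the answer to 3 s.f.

70000 km²

For Mercator, h = k = sec φ (a conformal cylindrical projection has a single point scale, 1/cos φ).
Areal scale = k² = sec²φ = 1/cos²(48.6°) = 1/0.6613² = 2.287.
True area = apparent / (areal scale) = 160000 / 2.287 ≈ 70000 km².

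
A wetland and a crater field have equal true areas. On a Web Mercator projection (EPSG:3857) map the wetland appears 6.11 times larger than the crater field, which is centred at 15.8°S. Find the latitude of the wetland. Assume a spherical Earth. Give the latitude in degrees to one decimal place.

Mercator areal scale is sec²φ, so apparent-area ratio = sec²φ₁ / sec²φ₂ = cos²φ₂ / cos²φ₁.
cos²φ₂ / cos²φ₁ = 6.11  ⇒  cos φ₁ = cos 15.8° / √6.11 = 0.9622/2.472 = 0.3893.
φ₁ = arccos(0.3893) ≈ 67.1°.

67.1°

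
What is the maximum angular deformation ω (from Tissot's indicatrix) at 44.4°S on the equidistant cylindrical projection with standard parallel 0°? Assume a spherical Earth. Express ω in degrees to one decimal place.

19.2°

For the equirectangular projection with φ₀ = 0 (plate carrée), h = 1 along meridians and k = sec φ along parallels.
At 44.4°: h = 1.000, k = 1.400; principal scales a = 1.400, b = 1.000.
sin(ω/2) = (a − b)/(a + b) = 0.3996/2.400 = 0.1665, so ω = 2 arcsin(0.1665) ≈ 19.2°.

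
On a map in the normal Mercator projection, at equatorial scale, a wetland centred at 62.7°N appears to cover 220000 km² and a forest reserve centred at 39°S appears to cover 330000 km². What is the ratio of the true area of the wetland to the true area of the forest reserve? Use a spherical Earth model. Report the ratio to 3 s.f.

0.232

Since Mercator area scale is 1/cos²φ, the true area equals the apparent area multiplied by cos²φ.
True area of wetland: 220000 × cos²(62.7°) = 220000 × 0.2104 = 46280 km².
True area of forest reserve: 330000 × cos²(39°) = 330000 × 0.6040 = 199300 km².
Ratio = 46280 / 199300 ≈ 0.232.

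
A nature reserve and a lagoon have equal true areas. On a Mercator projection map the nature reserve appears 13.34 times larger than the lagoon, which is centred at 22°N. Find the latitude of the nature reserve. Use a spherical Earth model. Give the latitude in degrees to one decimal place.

On Mercator, (apparent₁)/(apparent₂) = sec²φ₁ / sec²φ₂ when true areas are equal.
cos²φ₂ / cos²φ₁ = 13.34  ⇒  cos φ₁ = cos 22° / √13.34 = 0.9272/3.652 = 0.2539.
φ₁ = arccos(0.2539) ≈ 75.3°.

75.3°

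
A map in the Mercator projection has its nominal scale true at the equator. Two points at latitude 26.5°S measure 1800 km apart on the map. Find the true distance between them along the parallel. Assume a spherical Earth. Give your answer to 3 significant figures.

1610 km

Mercator is conformal, so the point scale is isotropic: h = k = sec φ = 1/cos φ.
Along the parallel at 26.5°, map distances are exaggerated by k = sec 26.5° = 1.117.
True distance = 1800 / 1.117 = 1800 × cos 26.5° ≈ 1610 km.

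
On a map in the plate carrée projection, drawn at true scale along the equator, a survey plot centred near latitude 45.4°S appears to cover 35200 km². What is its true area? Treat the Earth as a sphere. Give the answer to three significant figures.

24700 km²

For the equirectangular projection with φ₀ = 0 (plate carrée), h = 1 along meridians and k = sec φ along parallels.
Areal scale = h·k = 1 × sec φ; at 45.4°, h = 1.000, k = 1.424, so h·k = 1.424.
True area = apparent / (areal scale) = 35200 / 1.424 ≈ 24700 km².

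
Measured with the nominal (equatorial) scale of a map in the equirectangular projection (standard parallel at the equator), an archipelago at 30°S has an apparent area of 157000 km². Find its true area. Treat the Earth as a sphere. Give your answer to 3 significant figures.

In the plate carrée (x = Rλ, y = Rφ), meridians are true-scale (h = 1) and parallels are stretched by k = sec φ.
Areal scale = h·k = 1 × sec φ; at 30°, h = 1.000, k = 1.155, so h·k = 1.155.
True area = apparent / (areal scale) = 157000 / 1.155 ≈ 136000 km².

136000 km²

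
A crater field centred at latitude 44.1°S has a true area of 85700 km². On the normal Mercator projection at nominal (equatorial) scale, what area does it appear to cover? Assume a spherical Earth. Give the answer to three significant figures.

For Mercator, h = k = sec φ (a conformal cylindrical projection has a single point scale, 1/cos φ).
Areal scale = k² = sec²φ = 1/cos²(44.1°) = 1/0.7181² = 1.939.
Apparent area = 85700 × 1.939 ≈ 166000 km².

166000 km²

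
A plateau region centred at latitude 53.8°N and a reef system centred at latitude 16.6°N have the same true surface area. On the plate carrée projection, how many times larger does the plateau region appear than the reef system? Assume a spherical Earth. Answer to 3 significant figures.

In the plate carrée (x = Rλ, y = Rφ), meridians are true-scale (h = 1) and parallels are stretched by k = sec φ.
Areal scale at 53.8°: h·k = 1.000 × 1.693 = 1.693.
Areal scale at 16.6°: h·k = 1.000 × 1.043 = 1.043.
Ratio = 1.693/1.043 ≈ 1.62.

1.62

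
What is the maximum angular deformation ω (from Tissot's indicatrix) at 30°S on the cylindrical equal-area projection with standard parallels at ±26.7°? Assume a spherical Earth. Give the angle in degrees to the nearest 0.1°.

3.6°

A cylindrical equal-area projection with standard parallel φ₀ has meridian scale h = cos φ / cos φ₀ and parallel scale k = cos φ₀ / cos φ (so areas are preserved, h·k = 1).
At 30°: h = 0.9694, k = 1.032; principal scales a = 1.032, b = 0.9694.
sin(ω/2) = (a − b)/(a + b) = 0.06219/2.001 = 0.03108, so ω = 2 arcsin(0.03108) ≈ 3.6°.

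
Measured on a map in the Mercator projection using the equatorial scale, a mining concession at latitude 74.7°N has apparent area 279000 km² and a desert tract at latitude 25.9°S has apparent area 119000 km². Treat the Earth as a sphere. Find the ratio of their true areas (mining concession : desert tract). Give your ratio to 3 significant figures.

On Mercator the areal scale is sec²φ, so true area = apparent × cos²φ.
True area of mining concession: 279000 × cos²(74.7°) = 279000 × 0.06963 = 19430 km².
True area of desert tract: 119000 × cos²(25.9°) = 119000 × 0.8092 = 96300 km².
Ratio = 19430 / 96300 ≈ 0.202.

0.202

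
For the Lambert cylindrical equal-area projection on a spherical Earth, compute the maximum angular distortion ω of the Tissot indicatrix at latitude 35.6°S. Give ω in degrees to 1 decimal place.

The Lambert cylindrical equal-area projection is the cylindrical equal-area projection with its standard parallel at the equator (φ₀ = 0). For cylindrical equal-area with standard parallel φ₀, h = cos φ / cos φ₀ and k = cos φ₀ / cos φ, so h·k = 1.
At 35.6°: h = 0.8131, k = 1.230; principal scales a = 1.230, b = 0.8131.
sin(ω/2) = (a − b)/(a + b) = 0.4168/2.043 = 0.2040, so ω = 2 arcsin(0.2040) ≈ 23.5°.

23.5°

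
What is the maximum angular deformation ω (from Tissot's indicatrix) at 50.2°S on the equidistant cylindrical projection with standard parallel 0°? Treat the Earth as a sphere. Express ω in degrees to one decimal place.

In the plate carrée (x = Rλ, y = Rφ), meridians are true-scale (h = 1) and parallels are stretched by k = sec φ.
At 50.2°: h = 1.000, k = 1.562; principal scales a = 1.562, b = 1.000.
sin(ω/2) = (a − b)/(a + b) = 0.5622/2.562 = 0.2194, so ω = 2 arcsin(0.2194) ≈ 25.4°.

25.4°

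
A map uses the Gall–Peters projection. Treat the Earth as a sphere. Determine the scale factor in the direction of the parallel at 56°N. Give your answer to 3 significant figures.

Gall–Peters is a cylindrical equal-area projection with standard parallels at ±45°. For cylindrical equal-area with standard parallel φ₀, h = cos φ / cos φ₀ and k = cos φ₀ / cos φ, so h·k = 1.
k = cos 45° / cos 56° = 0.7071/0.5592 = 1.265.

1.26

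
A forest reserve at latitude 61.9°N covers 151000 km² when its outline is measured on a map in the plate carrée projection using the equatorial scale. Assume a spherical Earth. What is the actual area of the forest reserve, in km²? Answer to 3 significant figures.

Plate carrée maps x = Rλ, y = Rφ. The meridian scale is h = 1 and the parallel scale is k = 1/cos φ = sec φ.
Areal scale = h·k = 1 × sec φ; at 61.9°, h = 1.000, k = 2.123, so h·k = 2.123.
True area = apparent / (areal scale) = 151000 / 2.123 ≈ 71100 km².

71100 km²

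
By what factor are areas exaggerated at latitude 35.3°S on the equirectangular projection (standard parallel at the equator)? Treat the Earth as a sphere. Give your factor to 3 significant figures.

Plate carrée maps x = Rλ, y = Rφ. The meridian scale is h = 1 and the parallel scale is k = 1/cos φ = sec φ.
Areal scale = h·k = 1 × sec φ; at 35.3°, h = 1.000, k = 1.225, so h·k = 1.225.

1.23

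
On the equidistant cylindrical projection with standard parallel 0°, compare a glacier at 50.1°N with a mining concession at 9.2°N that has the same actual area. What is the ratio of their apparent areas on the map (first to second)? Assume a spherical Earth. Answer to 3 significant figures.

1.54

For the equirectangular projection with φ₀ = 0 (plate carrée), h = 1 along meridians and k = sec φ along parallels.
Areal scale at 50.1°: h·k = 1.000 × 1.559 = 1.559.
Areal scale at 9.2°: h·k = 1.000 × 1.013 = 1.013.
Ratio = 1.559/1.013 ≈ 1.54.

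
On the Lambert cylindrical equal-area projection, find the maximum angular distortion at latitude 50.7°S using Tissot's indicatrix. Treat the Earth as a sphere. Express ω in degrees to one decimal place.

The Lambert cylindrical equal-area projection is the cylindrical equal-area projection with its standard parallel at the equator (φ₀ = 0). A cylindrical equal-area projection with standard parallel φ₀ has meridian scale h = cos φ / cos φ₀ and parallel scale k = cos φ₀ / cos φ (so areas are preserved, h·k = 1).
At 50.7°: h = 0.6334, k = 1.579; principal scales a = 1.579, b = 0.6334.
sin(ω/2) = (a − b)/(a + b) = 0.9454/2.212 = 0.4274, so ω = 2 arcsin(0.4274) ≈ 50.6°.

50.6°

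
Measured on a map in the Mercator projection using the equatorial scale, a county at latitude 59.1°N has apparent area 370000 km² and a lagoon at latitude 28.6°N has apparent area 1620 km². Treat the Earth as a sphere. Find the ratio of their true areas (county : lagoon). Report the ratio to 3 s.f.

78.1

On Mercator the areal scale is sec²φ, so true area = apparent × cos²φ.
True area of county: 370000 × cos²(59.1°) = 370000 × 0.2637 = 97580 km².
True area of lagoon: 1620 × cos²(28.6°) = 1620 × 0.7709 = 1249 km².
Ratio = 97580 / 1249 ≈ 78.1.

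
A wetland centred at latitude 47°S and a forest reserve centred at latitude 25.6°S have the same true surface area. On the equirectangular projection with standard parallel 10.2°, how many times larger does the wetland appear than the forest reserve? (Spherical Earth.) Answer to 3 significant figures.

1.32

In the equirectangular projection with standard parallel φ₀ = 10.2° (x = Rλ cos φ₀, y = Rφ), meridians are true-scale (h = 1) and the parallel scale is k = cos φ₀ / cos φ.
Areal scale at 47°: h·k = 1.000 × 1.443 = 1.443.
Areal scale at 25.6°: h·k = 1.000 × 1.091 = 1.091.
Ratio = 1.443/1.091 ≈ 1.32.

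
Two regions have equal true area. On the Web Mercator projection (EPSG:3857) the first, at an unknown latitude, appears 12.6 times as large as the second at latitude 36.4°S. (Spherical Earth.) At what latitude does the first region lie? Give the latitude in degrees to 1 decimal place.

76.9°

For equal true areas on Mercator, apparent areas scale as sec²φ, so the ratio is cos²φ₂ / cos²φ₁.
cos²φ₂ / cos²φ₁ = 12.6  ⇒  cos φ₁ = cos 36.4° / √12.6 = 0.8049/3.550 = 0.2268.
φ₁ = arccos(0.2268) ≈ 76.9°.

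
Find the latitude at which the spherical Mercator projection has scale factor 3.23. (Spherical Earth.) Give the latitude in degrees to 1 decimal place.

Mercator scale is k = sec φ = 1/cos φ.
1/cos φ = 3.23  ⇒  cos φ = 0.3096  ⇒  φ = arccos(0.3096) ≈ 72.0°.

72.0°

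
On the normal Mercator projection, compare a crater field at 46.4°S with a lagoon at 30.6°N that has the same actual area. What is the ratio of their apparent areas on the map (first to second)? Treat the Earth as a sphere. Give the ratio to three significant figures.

1.56

Mercator is conformal with k = sec φ, so areal scale = k² = sec²φ.
At 46.4°: sec²(46.4°) = 1/0.6896² = 2.103.
At 30.6°: sec²(30.6°) = 1/0.8607² = 1.350.
Ratio = 2.103/1.350 = cos²(30.6°)/cos²(46.4°) ≈ 1.56.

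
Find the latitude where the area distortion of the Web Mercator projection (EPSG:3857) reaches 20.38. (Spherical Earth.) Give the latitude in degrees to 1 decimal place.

77.2°

Mercator areal scale is sec²φ.
sec²φ = 20.38  ⇒  cos²φ = 0.04907  ⇒  cos φ = 0.2215.
φ = arccos(0.2215) ≈ 77.2°.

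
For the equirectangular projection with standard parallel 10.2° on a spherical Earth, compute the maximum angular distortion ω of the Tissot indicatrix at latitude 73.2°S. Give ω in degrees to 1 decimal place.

66.2°

In the equirectangular projection with standard parallel φ₀ = 10.2° (x = Rλ cos φ₀, y = Rφ), meridians are true-scale (h = 1) and the parallel scale is k = cos φ₀ / cos φ.
At 73.2°: h = 1.000, k = 3.405; principal scales a = 3.405, b = 1.000.
sin(ω/2) = (a − b)/(a + b) = 2.405/4.405 = 0.5460, so ω = 2 arcsin(0.5460) ≈ 66.2°.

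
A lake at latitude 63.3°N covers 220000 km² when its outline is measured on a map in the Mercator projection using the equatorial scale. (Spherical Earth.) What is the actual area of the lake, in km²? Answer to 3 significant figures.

The Mercator projection is conformal; its linear scale factor is the same in every direction and equals sec φ = 1/cos φ.
Areal scale = k² = sec²φ = 1/cos²(63.3°) = 1/0.4493² = 4.953.
True area = apparent / (areal scale) = 220000 / 4.953 ≈ 44400 km².

44400 km²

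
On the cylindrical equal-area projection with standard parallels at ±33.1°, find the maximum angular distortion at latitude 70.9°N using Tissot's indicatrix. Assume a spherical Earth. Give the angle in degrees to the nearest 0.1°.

94.7°

A cylindrical equal-area projection with standard parallel φ₀ has meridian scale h = cos φ / cos φ₀ and parallel scale k = cos φ₀ / cos φ (so areas are preserved, h·k = 1).
At 70.9°: h = 0.3906, k = 2.560; principal scales a = 2.560, b = 0.3906.
sin(ω/2) = (a − b)/(a + b) = 2.170/2.951 = 0.7352, so ω = 2 arcsin(0.7352) ≈ 94.7°.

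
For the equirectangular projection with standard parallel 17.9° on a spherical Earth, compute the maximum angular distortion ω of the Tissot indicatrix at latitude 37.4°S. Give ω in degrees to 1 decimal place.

10.3°

In the equirectangular projection with standard parallel φ₀ = 17.9° (x = Rλ cos φ₀, y = Rφ), meridians are true-scale (h = 1) and the parallel scale is k = cos φ₀ / cos φ.
At 37.4°: h = 1.000, k = 1.198; principal scales a = 1.198, b = 1.000.
sin(ω/2) = (a − b)/(a + b) = 0.1979/2.198 = 0.09002, so ω = 2 arcsin(0.09002) ≈ 10.3°.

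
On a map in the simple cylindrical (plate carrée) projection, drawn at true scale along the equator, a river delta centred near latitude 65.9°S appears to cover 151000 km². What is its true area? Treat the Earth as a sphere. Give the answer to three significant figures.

61700 km²

In the plate carrée (x = Rλ, y = Rφ), meridians are true-scale (h = 1) and parallels are stretched by k = sec φ.
Areal scale = h·k = 1 × sec φ; at 65.9°, h = 1.000, k = 2.449, so h·k = 2.449.
True area = apparent / (areal scale) = 151000 / 2.449 ≈ 61700 km².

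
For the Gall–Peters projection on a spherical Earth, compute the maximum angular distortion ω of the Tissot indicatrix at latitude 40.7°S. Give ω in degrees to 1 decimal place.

8.0°

The Gall–Peters projection is cylindrical equal-area with φ₀ = 45°. Cylindrical equal-area (φ₀ = 45°): h = cos φ / cos 45° along meridians, k = cos 45° / cos φ along parallels; h·k = 1.
At 40.7°: h = 1.072, k = 0.9327; principal scales a = 1.072, b = 0.9327.
sin(ω/2) = (a − b)/(a + b) = 0.1395/2.005 = 0.06957, so ω = 2 arcsin(0.06957) ≈ 8.0°.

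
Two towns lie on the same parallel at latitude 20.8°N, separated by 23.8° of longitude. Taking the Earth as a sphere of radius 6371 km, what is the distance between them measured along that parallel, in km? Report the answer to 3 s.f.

2470 km

Arc length along a parallel = R cos φ · Δλ (with Δλ in radians).
= 6371 × cos 20.8° × (23.8° × π/180) = 6371 × 0.9348 × 0.4154 ≈ 2470 km.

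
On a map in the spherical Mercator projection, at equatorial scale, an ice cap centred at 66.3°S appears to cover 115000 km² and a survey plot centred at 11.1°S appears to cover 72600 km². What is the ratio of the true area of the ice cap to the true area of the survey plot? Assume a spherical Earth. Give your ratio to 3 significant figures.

Mercator's areal exaggeration is sec²φ; hence true area = (apparent area) · cos²φ.
True area of ice cap: 115000 × cos²(66.3°) = 115000 × 0.1616 = 18580 km².
True area of survey plot: 72600 × cos²(11.1°) = 72600 × 0.9629 = 69910 km².
Ratio = 18580 / 69910 ≈ 0.266.

0.266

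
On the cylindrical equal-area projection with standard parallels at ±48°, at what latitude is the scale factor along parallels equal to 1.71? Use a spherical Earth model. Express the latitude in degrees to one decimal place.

A cylindrical equal-area projection with standard parallel φ₀ has meridian scale h = cos φ / cos φ₀ and parallel scale k = cos φ₀ / cos φ (so areas are preserved, h·k = 1).
k = cos φ₀ / cos φ = 1.71  ⇒  cos φ = cos 48° / 1.71 = 0.3913.
φ = arccos(0.3913) ≈ 67.0°.

67.0°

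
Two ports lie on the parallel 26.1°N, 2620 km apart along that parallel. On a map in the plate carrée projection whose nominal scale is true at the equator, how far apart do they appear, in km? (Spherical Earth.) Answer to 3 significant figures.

2920 km

For the equirectangular projection with φ₀ = 0 (plate carrée), h = 1 along meridians and k = sec φ along parallels.
Along the parallel, k = sec 26.1° = 1/0.8980 = 1.114.
Map distance = 2620 × 1.114 ≈ 2920 km.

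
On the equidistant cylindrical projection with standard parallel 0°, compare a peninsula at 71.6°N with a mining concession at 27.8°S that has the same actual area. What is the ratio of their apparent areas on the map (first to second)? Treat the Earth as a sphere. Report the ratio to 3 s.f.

For the equirectangular projection with φ₀ = 0 (plate carrée), h = 1 along meridians and k = sec φ along parallels.
Areal scale at 71.6°: h·k = 1.000 × 3.168 = 3.168.
Areal scale at 27.8°: h·k = 1.000 × 1.130 = 1.130.
Ratio = 3.168/1.130 ≈ 2.80.

2.80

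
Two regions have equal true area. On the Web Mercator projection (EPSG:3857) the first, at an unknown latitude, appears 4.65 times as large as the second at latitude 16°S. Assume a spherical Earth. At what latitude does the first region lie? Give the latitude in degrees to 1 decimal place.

For equal true areas on Mercator, apparent areas scale as sec²φ, so the ratio is cos²φ₂ / cos²φ₁.
cos²φ₂ / cos²φ₁ = 4.65  ⇒  cos φ₁ = cos 16° / √4.65 = 0.9613/2.156 = 0.4458.
φ₁ = arccos(0.4458) ≈ 63.5°.

63.5°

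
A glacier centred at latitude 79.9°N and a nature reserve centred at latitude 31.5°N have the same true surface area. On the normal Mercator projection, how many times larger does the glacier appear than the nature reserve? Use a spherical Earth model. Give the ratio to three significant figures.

Mercator areal scale is sec²φ.
At 79.9°: sec²(79.9°) = 1/0.1754² = 32.52.
At 31.5°: sec²(31.5°) = 1/0.8526² = 1.376.
Ratio = 32.52/1.376 = cos²(31.5°)/cos²(79.9°) ≈ 23.6.

23.6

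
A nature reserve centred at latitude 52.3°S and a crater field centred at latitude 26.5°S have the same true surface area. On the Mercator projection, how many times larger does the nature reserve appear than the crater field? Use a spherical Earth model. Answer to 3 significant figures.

Mercator is conformal with k = sec φ, so areal scale = k² = sec²φ.
At 52.3°: sec²(52.3°) = 1/0.6115² = 2.674.
At 26.5°: sec²(26.5°) = 1/0.8949² = 1.249.
Ratio = 2.674/1.249 = cos²(26.5°)/cos²(52.3°) ≈ 2.14.

2.14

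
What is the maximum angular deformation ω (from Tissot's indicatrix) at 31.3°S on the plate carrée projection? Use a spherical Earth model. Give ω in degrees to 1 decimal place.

For the equirectangular projection with φ₀ = 0 (plate carrée), h = 1 along meridians and k = sec φ along parallels.
At 31.3°: h = 1.000, k = 1.170; principal scales a = 1.170, b = 1.000.
sin(ω/2) = (a − b)/(a + b) = 0.1703/2.170 = 0.07848, so ω = 2 arcsin(0.07848) ≈ 9.0°.

9.0°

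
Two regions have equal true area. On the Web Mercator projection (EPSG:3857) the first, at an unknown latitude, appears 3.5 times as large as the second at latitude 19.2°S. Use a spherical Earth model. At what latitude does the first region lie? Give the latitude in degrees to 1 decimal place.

59.7°

For equal true areas on Mercator, apparent areas scale as sec²φ, so the ratio is cos²φ₂ / cos²φ₁.
cos²φ₂ / cos²φ₁ = 3.5  ⇒  cos φ₁ = cos 19.2° / √3.5 = 0.9444/1.871 = 0.5048.
φ₁ = arccos(0.5048) ≈ 59.7°.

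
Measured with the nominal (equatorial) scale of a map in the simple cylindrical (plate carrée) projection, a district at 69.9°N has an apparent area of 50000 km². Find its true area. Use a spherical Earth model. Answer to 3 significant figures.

17200 km²

In the plate carrée (x = Rλ, y = Rφ), meridians are true-scale (h = 1) and parallels are stretched by k = sec φ.
Areal scale = h·k = 1 × sec φ; at 69.9°, h = 1.000, k = 2.910, so h·k = 2.910.
True area = apparent / (areal scale) = 50000 / 2.910 ≈ 17200 km².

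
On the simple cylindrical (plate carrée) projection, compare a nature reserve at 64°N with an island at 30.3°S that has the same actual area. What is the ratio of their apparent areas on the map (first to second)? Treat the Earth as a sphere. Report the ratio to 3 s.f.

In the plate carrée (x = Rλ, y = Rφ), meridians are true-scale (h = 1) and parallels are stretched by k = sec φ.
Areal scale at 64°: h·k = 1.000 × 2.281 = 2.281.
Areal scale at 30.3°: h·k = 1.000 × 1.158 = 1.158.
Ratio = 2.281/1.158 ≈ 1.97.

1.97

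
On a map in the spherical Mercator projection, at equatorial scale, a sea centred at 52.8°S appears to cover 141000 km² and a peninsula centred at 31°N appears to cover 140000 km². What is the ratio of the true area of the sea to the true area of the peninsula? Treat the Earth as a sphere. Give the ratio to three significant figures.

Mercator's areal exaggeration is sec²φ; hence true area = (apparent area) · cos²φ.
True area of sea: 141000 × cos²(52.8°) = 141000 × 0.3655 = 51540 km².
True area of peninsula: 140000 × cos²(31°) = 140000 × 0.7347 = 102900 km².
Ratio = 51540 / 102900 ≈ 0.501.

0.501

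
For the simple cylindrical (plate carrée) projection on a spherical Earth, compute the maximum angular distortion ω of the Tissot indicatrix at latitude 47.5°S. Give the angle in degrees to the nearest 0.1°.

22.3°

Plate carrée maps x = Rλ, y = Rφ. The meridian scale is h = 1 and the parallel scale is k = 1/cos φ = sec φ.
At 47.5°: h = 1.000, k = 1.480; principal scales a = 1.480, b = 1.000.
sin(ω/2) = (a − b)/(a + b) = 0.4802/2.480 = 0.1936, so ω = 2 arcsin(0.1936) ≈ 22.3°.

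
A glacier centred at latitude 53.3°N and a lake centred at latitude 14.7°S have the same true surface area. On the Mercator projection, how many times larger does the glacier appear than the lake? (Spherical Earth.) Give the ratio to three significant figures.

On Mercator, area is exaggerated by sec²φ = 1/cos²φ.
At 53.3°: sec²(53.3°) = 1/0.5976² = 2.800.
At 14.7°: sec²(14.7°) = 1/0.9673² = 1.069.
Ratio = 2.800/1.069 = cos²(14.7°)/cos²(53.3°) ≈ 2.62.

2.62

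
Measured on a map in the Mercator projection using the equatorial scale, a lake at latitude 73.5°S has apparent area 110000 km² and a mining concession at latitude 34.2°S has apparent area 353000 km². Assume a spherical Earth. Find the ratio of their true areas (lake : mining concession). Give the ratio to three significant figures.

On Mercator the areal scale is sec²φ, so true area = apparent × cos²φ.
True area of lake: 110000 × cos²(73.5°) = 110000 × 0.08066 = 8873 km².
True area of mining concession: 353000 × cos²(34.2°) = 353000 × 0.6841 = 241500 km².
Ratio = 8873 / 241500 ≈ 0.0367.

0.0367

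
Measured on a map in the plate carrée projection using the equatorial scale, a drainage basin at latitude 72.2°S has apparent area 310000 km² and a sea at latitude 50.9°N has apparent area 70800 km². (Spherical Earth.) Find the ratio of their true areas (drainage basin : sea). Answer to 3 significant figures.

Plate carrée has h = 1 and k = sec φ, giving areal scale sec φ; true area = (apparent area) · cos φ.
True area of drainage basin: 310000 × cos(72.2°) = 310000 × 0.3057 = 94770 km².
True area of sea: 70800 × cos(50.9°) = 70800 × 0.6307 = 44650 km².
Ratio = 94770 / 44650 ≈ 2.12.

2.12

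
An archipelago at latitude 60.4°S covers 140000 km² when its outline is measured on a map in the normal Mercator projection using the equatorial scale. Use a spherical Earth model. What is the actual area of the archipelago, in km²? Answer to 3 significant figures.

34200 km²

Mercator is conformal, so the point scale is isotropic: h = k = sec φ = 1/cos φ.
Areal scale = k² = sec²φ = 1/cos²(60.4°) = 1/0.4939² = 4.099.
True area = apparent / (areal scale) = 140000 / 4.099 ≈ 34200 km².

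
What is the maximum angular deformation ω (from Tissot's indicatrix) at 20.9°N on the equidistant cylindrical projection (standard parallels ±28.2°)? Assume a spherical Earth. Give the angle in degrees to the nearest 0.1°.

3.3°

The equidistant cylindrical projection with φ₀ = 28.2° has h = 1 (meridians true) and k = cos φ₀ / cos φ along parallels.
At 20.9°: h = 1.000, k = 0.9434; principal scales a = 1.000, b = 0.9434.
sin(ω/2) = (a − b)/(a + b) = 0.05663/1.943 = 0.02914, so ω = 2 arcsin(0.02914) ≈ 3.3°.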